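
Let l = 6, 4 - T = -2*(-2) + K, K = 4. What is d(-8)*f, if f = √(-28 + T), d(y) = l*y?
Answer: -192*I*√2 ≈ -271.53*I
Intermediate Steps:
T = -4 (T = 4 - (-2*(-2) + 4) = 4 - (4 + 4) = 4 - 1*8 = 4 - 8 = -4)
d(y) = 6*y
f = 4*I*√2 (f = √(-28 - 4) = √(-32) = 4*I*√2 ≈ 5.6569*I)
d(-8)*f = (6*(-8))*(4*I*√2) = -192*I*√2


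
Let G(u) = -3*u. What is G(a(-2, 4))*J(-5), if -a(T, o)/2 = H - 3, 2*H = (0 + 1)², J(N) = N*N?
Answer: -375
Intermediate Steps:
J(N) = N²
H = ½ (H = (0 + 1)²/2 = (½)*1² = (½)*1 = ½ ≈ 0.50000)
a(T, o) = 5 (a(T, o) = -2*(½ - 3) = -2*(-5/2) = 5)
G(a(-2, 4))*J(-5) = -3*5*(-5)² = -15*25 = -375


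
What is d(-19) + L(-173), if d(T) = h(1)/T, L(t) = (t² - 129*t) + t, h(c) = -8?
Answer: 989395/19 ≈ 52073.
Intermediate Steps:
L(t) = t² - 128*t
d(T) = -8/T
d(-19) + L(-173) = -8/(-19) - 173*(-128 - 173) = -8*(-1/19) - 173*(-301) = 8/19 + 52073 = 989395/19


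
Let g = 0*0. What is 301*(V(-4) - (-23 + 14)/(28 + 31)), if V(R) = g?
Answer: 2709/59 ≈ 45.915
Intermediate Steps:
g = 0
V(R) = 0
301*(V(-4) - (-23 + 14)/(28 + 31)) = 301*(0 - (-23 + 14)/(28 + 31)) = 301*(0 - (-9)/59) = 301*(0 - 1*(-9/59)) = 301*(0 + 9/59) = 301*(9/59) = 2709/59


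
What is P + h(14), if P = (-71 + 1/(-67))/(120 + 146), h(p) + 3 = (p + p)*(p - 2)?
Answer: 2964984/8911 ≈ 332.73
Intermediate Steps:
h(p) = -3 + 2*p*(-2 + p) (h(p) = -3 + (p + p)*(p - 2) = -3 + (2*p)*(-2 + p) = -3 + 2*p*(-2 + p))
P = -2379/8911 (P = (-71 - 1/67)/266 = -4758/67*1/266 = -2379/8911 ≈ -0.26697)
P + h(14) = -2379/8911 + (-3 - 4*14 + 2*14²) = -2379/8911 + (-3 - 56 + 2*196) = -2379/8911 + (-3 - 56 + 392) = -2379/8911 + 333 = 2964984/8911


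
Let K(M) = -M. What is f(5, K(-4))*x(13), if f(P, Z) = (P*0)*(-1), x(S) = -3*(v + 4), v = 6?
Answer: 0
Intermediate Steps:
x(S) = -30 (x(S) = -3*(6 + 4) = -3*10 = -30)
f(P, Z) = 0 (f(P, Z) = 0*(-1) = 0)
f(5, K(-4))*x(13) = 0*(-30) = 0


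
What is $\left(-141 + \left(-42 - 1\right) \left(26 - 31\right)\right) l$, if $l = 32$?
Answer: $2368$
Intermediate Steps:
$\left(-141 + \left(-42 - 1\right) \left(26 - 31\right)\right) l = \left(-141 + \left(-42 - 1\right) \left(26 - 31\right)\right) 32 = \left(-141 - -215\right) 32 = \left(-141 + 215\right) 32 = 74 \cdot 32 = 2368$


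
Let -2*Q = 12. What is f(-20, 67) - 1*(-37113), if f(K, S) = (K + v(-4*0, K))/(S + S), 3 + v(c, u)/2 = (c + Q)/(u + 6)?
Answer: 17405909/469 ≈ 37113.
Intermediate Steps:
Q = -6 (Q = -½*12 = -6)
v(c, u) = -6 + 2*(-6 + c)/(6 + u) (v(c, u) = -6 + 2*((c - 6)/(u + 6)) = -6 + 2*((-6 + c)/(6 + u)) = -6 + 2*(-6 + c)/(6 + u))
f(K, S) = (K + 2*(-24 - 3*K)/(6 + K))/(2*S) (f(K, S) = (K + 2*(-24 - 4*0 - 3*K)/(6 + K))/(S + S) = (K + 2*(-24 + 0 - 3*K)/(6 + K))/((2*S)) = (K + 2*(-24 - 3*K)/(6 + K))*(1/(2*S)) = (K + 2*(-24 - 3*K)/(6 + K))/(2*S))
f(-20, 67) - 1*(-37113) = (½)*(-48 + (-20)²)/(67*(6 - 20)) - 1*(-37113) = (½)*(1/67)*(-48 + 400)/(-14) + 37113 = (½)*(1/67)*(-1/14)*352 + 37113 = -88/469 + 37113 = 17405909/469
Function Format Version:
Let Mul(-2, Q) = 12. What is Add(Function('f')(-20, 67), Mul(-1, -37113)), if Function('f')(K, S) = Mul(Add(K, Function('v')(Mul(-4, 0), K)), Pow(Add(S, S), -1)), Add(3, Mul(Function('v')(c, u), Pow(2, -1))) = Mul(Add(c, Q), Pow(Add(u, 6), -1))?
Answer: Rational(17405909, 469) ≈ 37113.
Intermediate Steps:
Q = -6 (Q = Mul(Rational(-1, 2), 12) = -6)
Function('v')(c, u) = Add(-6, Mul(2, Pow(Add(6, u), -1), Add(-6, c))) (Function('v')(c, u) = Add(-6, Mul(2, Mul(Add(c, -6), Pow(Add(u, 6), -1)))) = Add(-6, Mul(2, Mul(Add(-6, c), Pow(Add(6, u), -1)))) = Add(-6, Mul(2, Mul(Pow(Add(6, u), -1), Add(-6, c)))) = Add(-6, Mul(2, Pow(Add(6, u), -1), Add(-6, c))))
Function('f')(K, S) = Mul(Rational(1, 2), Pow(S, -1), Add(K, Mul(2, Pow(Add(6, K), -1), Add(-24, Mul(-3, K))))) (Function('f')(K, S) = Mul(Add(K, Mul(2, Pow(Add(6, K), -1), Add(-24, Mul(-4, 0), Mul(-3, K)))), Pow(Add(S, S), -1)) = Mul(Add(K, Mul(2, Pow(Add(6, K), -1), Add(-24, 0, Mul(-3, K)))), Pow(Mul(2, S), -1)) = Mul(Add(K, Mul(2, Pow(Add(6, K), -1), Add(-24, Mul(-3, K)))), Mul(Rational(1, 2), Pow(S, -1))) = Mul(Rational(1, 2), Pow(S, -1), Add(K, Mul(2, Pow(Add(6, K), -1), Add(-24, Mul(-3, K))))))
Add(Function('f')(-20, 67), Mul(-1, -37113)) = Add(Mul(Rational(1, 2), Pow(67, -1), Pow(Add(6, -20), -1), Add(-48, Pow(-20, 2))), Mul(-1, -37113)) = Add(Mul(Rational(1, 2), Rational(1, 67), Pow(-14, -1), Add(-48, 400)), 37113) = Add(Mul(Rational(1, 2), Rational(1, 67), Rational(-1, 14), 352), 37113) = Add(Rational(-88, 469), 37113) = Rational(17405909, 469)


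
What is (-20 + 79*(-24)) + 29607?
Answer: 27691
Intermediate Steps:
(-20 + 79*(-24)) + 29607 = (-20 - 1896) + 29607 = -1916 + 29607 = 27691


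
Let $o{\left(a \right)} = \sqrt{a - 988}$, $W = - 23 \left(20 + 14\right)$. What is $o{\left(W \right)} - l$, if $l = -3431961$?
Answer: $3431961 + i \sqrt{1770} \approx 3.432 \cdot 10^{6} + 42.071 i$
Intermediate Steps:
$W = -782$ ($W = \left(-23\right) 34 = -782$)
$o{\left(a \right)} = \sqrt{-988 + a}$
$o{\left(W \right)} - l = \sqrt{-988 - 782} - -3431961 = \sqrt{-1770} + 3431961 = i \sqrt{1770} + 3431961 = 3431961 + i \sqrt{1770}$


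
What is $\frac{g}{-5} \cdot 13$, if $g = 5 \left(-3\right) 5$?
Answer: $195$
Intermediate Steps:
$g = -75$ ($g = \left(-15\right) 5 = -75$)
$\frac{g}{-5} \cdot 13 = \frac{1}{-5} \left(-75\right) 13 = \left(- \frac{1}{5}\right) \left(-75\right) 13 = 15 \cdot 13 = 195$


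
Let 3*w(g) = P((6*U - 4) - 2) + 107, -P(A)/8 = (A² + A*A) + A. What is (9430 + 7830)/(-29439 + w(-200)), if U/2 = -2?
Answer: -5178/10237 ≈ -0.50581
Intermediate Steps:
U = -4 (U = 2*(-2) = -4)
P(A) = -16*A² - 8*A (P(A) = -8*((A² + A*A) + A) = -8*((A² + A²) + A) = -8*(2*A² + A) = -8*(A + 2*A²) = -16*A² - 8*A)
w(g) = -14053/3 (w(g) = (-8*((6*(-4) - 4) - 2)*(1 + 2*((6*(-4) - 4) - 2)) + 107)/3 = (-8*((-24 - 4) - 2)*(1 + 2*((-24 - 4) - 2)) + 107)/3 = (-8*(-28 - 2)*(1 + 2*(-28 - 2)) + 107)/3 = (-8*(-30)*(1 + 2*(-30)) + 107)/3 = (-8*(-30)*(1 - 60) + 107)/3 = (-8*(-30)*(-59) + 107)/3 = (-14160 + 107)/3 = (⅓)*(-14053) = -14053/3)
(9430 + 7830)/(-29439 + w(-200)) = (9430 + 7830)/(-29439 - 14053/3) = 17260/(-102370/3) = 17260*(-3/102370) = -5178/10237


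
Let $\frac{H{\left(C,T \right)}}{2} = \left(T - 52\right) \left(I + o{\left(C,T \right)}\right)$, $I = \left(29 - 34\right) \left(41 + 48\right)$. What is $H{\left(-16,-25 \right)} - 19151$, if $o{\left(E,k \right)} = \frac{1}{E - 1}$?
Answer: $\frac{839597}{17} \approx 49388.0$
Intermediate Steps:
$o{\left(E,k \right)} = \frac{1}{-1 + E}$
$I = -445$ ($I = \left(-5\right) 89 = -445$)
$H{\left(C,T \right)} = 2 \left(-445 + \frac{1}{-1 + C}\right) \left(-52 + T\right)$ ($H{\left(C,T \right)} = 2 \left(T - 52\right) \left(-445 + \frac{1}{-1 + C}\right) = 2 \left(-52 + T\right) \left(-445 + \frac{1}{-1 + C}\right) = 2 \left(-445 + \frac{1}{-1 + C}\right) \left(-52 + T\right)$)
$H{\left(-16,-25 \right)} - 19151 = \frac{2 \left(-52 - 25 + 445 \left(-1 - 16\right) \left(52 - -25\right)\right)}{-1 - 16} - 19151 = \frac{2 \left(-52 - 25 + 445 \left(-17\right) \left(52 + 25\right)\right)}{-17} - 19151 = 2 \left(- \frac{1}{17}\right) \left(-52 - 25 + 445 \left(-17\right) 77\right) - 19151 = 2 \left(- \frac{1}{17}\right) \left(-52 - 25 - 582505\right) - 19151 = 2 \left(- \frac{1}{17}\right) \left(-582582\right) - 19151 = \frac{1165164}{17} - 19151 = \frac{839597}{17}$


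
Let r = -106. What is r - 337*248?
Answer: -83682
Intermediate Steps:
r - 337*248 = -106 - 337*248 = -106 - 83576 = -83682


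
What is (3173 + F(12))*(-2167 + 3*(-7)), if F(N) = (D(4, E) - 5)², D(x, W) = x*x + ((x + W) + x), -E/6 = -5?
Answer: -12195912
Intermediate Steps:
E = 30 (E = -6*(-5) = 30)
D(x, W) = W + x² + 2*x (D(x, W) = x² + ((W + x) + x) = x² + (W + 2*x) = W + x² + 2*x)
F(N) = 2401 (F(N) = ((30 + 4² + 2*4) - 5)² = ((30 + 16 + 8) - 5)² = (54 - 5)² = 49² = 2401)
(3173 + F(12))*(-2167 + 3*(-7)) = (3173 + 2401)*(-2167 + 3*(-7)) = 5574*(-2167 - 21) = 5574*(-2188) = -12195912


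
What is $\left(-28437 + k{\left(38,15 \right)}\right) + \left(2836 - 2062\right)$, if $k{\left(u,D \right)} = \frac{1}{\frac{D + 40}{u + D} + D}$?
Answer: $- \frac{23513497}{850} \approx -27663.0$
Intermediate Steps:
$k{\left(u,D \right)} = \frac{1}{D + \frac{40 + D}{D + u}}$ ($k{\left(u,D \right)} = \frac{1}{\frac{40 + D}{D + u} + D} = \frac{1}{D + \frac{40 + D}{D + u}}$)
$\left(-28437 + k{\left(38,15 \right)}\right) + \left(2836 - 2062\right) = \left(-28437 + \frac{15 + 38}{40 + 15 + 15^{2} + 15 \cdot 38}\right) + \left(2836 - 2062\right) = \left(-28437 + \frac{1}{40 + 15 + 225 + 570} \cdot 53\right) + \left(2836 - 2062\right) = \left(-28437 + \frac{1}{850} \cdot 53\right) + 774 = \left(-28437 + \frac{53}{850}\right) + 774 = - \frac{24171397}{850} + 774 = - \frac{23513497}{850}$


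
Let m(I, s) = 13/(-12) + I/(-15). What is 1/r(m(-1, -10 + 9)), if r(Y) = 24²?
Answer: 1/576 ≈ 0.0017361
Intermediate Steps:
m(I, s) = -13/12 - I/15 (m(I, s) = 13*(-1/12) + I*(-1/15) = -13/12 - I/15)
r(Y) = 576
1/r(m(-1, -10 + 9)) = 1/576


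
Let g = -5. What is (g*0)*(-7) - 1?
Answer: -1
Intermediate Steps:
(g*0)*(-7) - 1 = -5*0*(-7) - 1 = 0*(-7) - 1 = 0 - 1 = -1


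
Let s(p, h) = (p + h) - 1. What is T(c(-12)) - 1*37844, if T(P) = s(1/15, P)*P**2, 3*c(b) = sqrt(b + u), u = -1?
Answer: -5108758/135 - 13*I*sqrt(13)/27 ≈ -37843.0 - 1.736*I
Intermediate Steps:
s(p, h) = -1 + h + p (s(p, h) = (h + p) - 1 = -1 + h + p)
c(b) = sqrt(-1 + b)/3 (c(b) = sqrt(b - 1)/3 = sqrt(-1 + b)/3)
T(P) = P**2*(-14/15 + P) (T(P) = (-1 + P + 1/15)*P**2 = (-14/15 + P)*P**2 = P**2*(-14/15 + P))
T(c(-12)) - 1*37844 = (sqrt(-1 - 12)/3)**2*(-14/15 + sqrt(-1 - 12)/3) - 1*37844 = (sqrt(-13)/3)**2*(-14/15 + sqrt(-13)/3) - 37844 = ((I*sqrt(13))/3)**2*(-14/15 + (I*sqrt(13))/3) - 37844 = (I*sqrt(13)/3)**2*(-14/15 + I*sqrt(13)/3) - 37844 = -13*(-14/15 + I*sqrt(13)/3)/9 - 37844 = (182/135 - 13*I*sqrt(13)/27) - 37844 = -5108758/135 - 13*I*sqrt(13)/27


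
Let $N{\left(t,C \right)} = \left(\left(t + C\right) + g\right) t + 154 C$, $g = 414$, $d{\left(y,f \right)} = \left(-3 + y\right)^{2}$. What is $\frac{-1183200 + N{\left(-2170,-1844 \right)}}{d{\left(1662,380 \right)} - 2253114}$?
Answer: $\frac{6344824}{499167} \approx 12.711$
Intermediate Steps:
$N{\left(t,C \right)} = 154 C + t \left(414 + C + t\right)$ ($N{\left(t,C \right)} = \left(\left(t + C\right) + 414\right) t + 154 C = \left(\left(C + t\right) + 414\right) t + 154 C = \left(414 + C + t\right) t + 154 C = t \left(414 + C + t\right) + 154 C = 154 C + t \left(414 + C + t\right)$)
$\frac{-1183200 + N{\left(-2170,-1844 \right)}}{d{\left(1662,380 \right)} - 2253114} = \frac{-1183200 + \left(\left(-2170\right)^{2} + 154 \left(-1844\right) + 414 \left(-2170\right) - -4001480\right)}{\left(-3 + 1662\right)^{2} - 2253114} = \frac{-1183200 + \left(4708900 - 283976 - 898380 + 4001480\right)}{1659^{2} - 2253114} = \frac{-1183200 + 7528024}{2752281 - 2253114} = \frac{6344824}{499167}$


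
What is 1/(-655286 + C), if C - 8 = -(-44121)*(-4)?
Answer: -1/831762 ≈ -1.2023e-6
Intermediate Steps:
C = -176476 (C = 8 - (-44121)*(-4) = 8 - 4011*44 = 8 - 176484 = -176476)
1/(-655286 + C) = 1/(-655286 - 176476) = 1/(-831762) = -1/831762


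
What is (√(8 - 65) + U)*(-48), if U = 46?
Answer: -2208 - 48*I*√57 ≈ -2208.0 - 362.39*I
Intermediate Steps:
(√(8 - 65) + U)*(-48) = (√(8 - 65) + 46)*(-48) = (√(-57) + 46)*(-48) = (I*√57 + 46)*(-48) = (46 + I*√57)*(-48) = -2208 - 48*I*√57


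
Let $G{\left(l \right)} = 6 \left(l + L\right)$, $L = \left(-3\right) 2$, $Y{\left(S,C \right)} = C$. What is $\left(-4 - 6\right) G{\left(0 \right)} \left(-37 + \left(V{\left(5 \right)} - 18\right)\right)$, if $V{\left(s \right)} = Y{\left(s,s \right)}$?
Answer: $-18000$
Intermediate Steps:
$L = -6$
$V{\left(s \right)} = s$
$G{\left(l \right)} = -36 + 6 l$ ($G{\left(l \right)} = 6 \left(l - 6\right) = 6 \left(-6 + l\right) = -36 + 6 l$)
$\left(-4 - 6\right) G{\left(0 \right)} \left(-37 + \left(V{\left(5 \right)} - 18\right)\right) = \left(-4 - 6\right) \left(-36 + 6 \cdot 0\right) \left(-37 + \left(5 - 18\right)\right) = - 10 \left(-36 + 0\right) \left(-37 + \left(5 - 18\right)\right) = \left(-10\right) \left(-36\right) \left(-37 - 13\right) = 360 \left(-50\right) = -18000$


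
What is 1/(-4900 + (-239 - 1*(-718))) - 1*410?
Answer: -1812611/4421 ≈ -410.00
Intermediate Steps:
1/(-4900 + (-239 - 1*(-718))) - 1*410 = 1/(-4900 + (-239 + 718)) - 410 = 1/(-4900 + 479) - 410 = 1/(-4421) - 410 = -1/4421 - 410 = -1812611/4421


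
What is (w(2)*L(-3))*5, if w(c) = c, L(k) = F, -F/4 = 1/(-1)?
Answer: 40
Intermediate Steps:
F = 4 (F = -4/(-1) = -4*(-1) = 4)
L(k) = 4
(w(2)*L(-3))*5 = (2*4)*5 = 8*5 = 40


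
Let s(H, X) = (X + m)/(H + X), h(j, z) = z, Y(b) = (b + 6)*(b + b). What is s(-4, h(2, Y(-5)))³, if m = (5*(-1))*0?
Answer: 125/343 ≈ 0.36443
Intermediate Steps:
Y(b) = 2*b*(6 + b) (Y(b) = (6 + b)*(2*b) = 2*b*(6 + b))
m = 0 (m = -5*0 = 0)
s(H, X) = X/(H + X) (s(H, X) = (X + 0)/(H + X) = X/(H + X))
s(-4, h(2, Y(-5)))³ = ((2*(-5)*(6 - 5))/(-4 + 2*(-5)*(6 - 5)))³ = ((2*(-5)*1)/(-4 + 2*(-5)*1))³ = (-10/(-4 - 10))³ = (-10/(-14))³ = (-10*(-1/14))³ = (5/7)³ = 125/343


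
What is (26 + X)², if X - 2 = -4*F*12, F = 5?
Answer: 44944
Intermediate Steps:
X = -238 (X = 2 - 4*5*12 = 2 - 20*12 = 2 - 240 = -238)
(26 + X)² = (26 - 238)² = (-212)² = 44944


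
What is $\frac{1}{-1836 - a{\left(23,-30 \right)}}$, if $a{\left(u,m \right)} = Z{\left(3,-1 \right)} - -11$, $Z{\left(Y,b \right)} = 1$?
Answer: $- \frac{1}{1848} \approx -0.00054113$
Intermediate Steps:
$a{\left(u,m \right)} = 12$ ($a{\left(u,m \right)} = 1 - -11 = 1 + 11 = 12$)
$\frac{1}{-1836 - a{\left(23,-30 \right)}} = \frac{1}{-1836 - 12} = \frac{1}{-1848} = - \frac{1}{1848}$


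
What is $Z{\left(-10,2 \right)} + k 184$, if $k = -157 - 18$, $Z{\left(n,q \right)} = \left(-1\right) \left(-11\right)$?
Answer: $-32189$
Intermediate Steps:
$Z{\left(n,q \right)} = 11$
$k = -175$ ($k = -157 - 18 = -175$)
$Z{\left(-10,2 \right)} + k 184 = 11 - 32200 = -32189$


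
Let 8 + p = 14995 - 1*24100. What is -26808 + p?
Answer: -35921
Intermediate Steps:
p = -9113 (p = -8 + (14995 - 1*24100) = -8 + (14995 - 24100) = -8 - 9105 = -9113)
-26808 + p = -26808 - 9113 = -35921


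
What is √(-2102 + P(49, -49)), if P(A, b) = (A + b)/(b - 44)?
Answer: I*√2102 ≈ 45.848*I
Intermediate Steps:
P(A, b) = (A + b)/(-44 + b)
√(-2102 + P(49, -49)) = √(-2102 + (49 - 49)/(-44 - 49)) = √(-2102 + 0/(-93)) = √(-2102 - 1/93*0) = √(-2102 + 0) = √(-2102) = I*√2102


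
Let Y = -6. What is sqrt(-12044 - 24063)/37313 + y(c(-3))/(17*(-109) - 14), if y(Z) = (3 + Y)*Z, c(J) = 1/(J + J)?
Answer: -1/3734 + I*sqrt(36107)/37313 ≈ -0.00026781 + 0.0050926*I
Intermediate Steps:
c(J) = 1/(2*J)
y(Z) = -3*Z (y(Z) = (3 - 6)*Z = -3*Z)
sqrt(-12044 - 24063)/37313 + y(c(-3))/(17*(-109) - 14) = sqrt(-12044 - 24063)/37313 + (-3/(2*(-3)))/(17*(-109) - 14) = sqrt(-36107)*(1/37313) + (-3*(-1)/(2*3))/(-1853 - 14) = (I*sqrt(36107))*(1/37313) - 3*(-1/6)/(-1867) = I*sqrt(36107)/37313 + (1/2)*(-1/1867) = I*sqrt(36107)/37313 - 1/3734 = -1/3734 + I*sqrt(36107)/37313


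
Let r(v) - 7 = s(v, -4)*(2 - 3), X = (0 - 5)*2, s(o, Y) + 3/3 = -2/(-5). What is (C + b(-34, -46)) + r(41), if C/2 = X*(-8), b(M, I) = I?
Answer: 608/5 ≈ 121.60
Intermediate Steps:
s(o, Y) = -3/5 (s(o, Y) = -1 - 2/(-5) = -1 - 2*(-1/5) = -1 + 2/5 = -3/5)
X = -10 (X = -5*2 = -10)
C = 160 (C = 2*(-10*(-8)) = 2*80 = 160)
r(v) = 38/5 (r(v) = 7 - 3*(2 - 3)/5 = 7 - 3/5*(-1) = 7 + 3/5 = 38/5)
(C + b(-34, -46)) + r(41) = (160 - 46) + 38/5 = 114 + 38/5 = 608/5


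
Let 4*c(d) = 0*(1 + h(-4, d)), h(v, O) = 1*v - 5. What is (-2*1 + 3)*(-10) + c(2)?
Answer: -10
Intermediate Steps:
h(v, O) = -5 + v (h(v, O) = v - 5 = -5 + v)
c(d) = 0 (c(d) = (0*(1 + (-5 - 4)))/4 = (0*(1 - 9))/4 = (0*(-8))/4 = (¼)*0 = 0)
(-2*1 + 3)*(-10) + c(2) = (-2*1 + 3)*(-10) + 0 = (-2 + 3)*(-10) + 0 = 1*(-10) + 0 = -10 + 0 = -10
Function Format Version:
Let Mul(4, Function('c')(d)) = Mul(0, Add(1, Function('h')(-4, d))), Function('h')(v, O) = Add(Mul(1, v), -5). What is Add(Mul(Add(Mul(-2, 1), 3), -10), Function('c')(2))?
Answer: -10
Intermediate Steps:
Function('h')(v, O) = Add(-5, v) (Function('h')(v, O) = Add(v, -5) = Add(-5, v))
Function('c')(d) = 0 (Function('c')(d) = Mul(Rational(1, 4), Mul(0, Add(1, Add(-5, -4)))) = Mul(Rational(1, 4), Mul(0, Add(1, -9))) = Mul(Rational(1, 4), Mul(0, -8)) = Mul(Rational(1, 4), 0) = 0)
Add(Mul(Add(Mul(-2, 1), 3), -10), Function('c')(2)) = Add(Mul(Add(Mul(-2, 1), 3), -10), 0) = Add(Mul(Add(-2, 3), -10), 0) = Add(Mul(1, -10), 0) = Add(-10, 0) = -10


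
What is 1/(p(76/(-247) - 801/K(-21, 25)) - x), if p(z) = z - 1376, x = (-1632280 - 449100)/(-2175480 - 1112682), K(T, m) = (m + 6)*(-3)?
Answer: -662564643/906605607731 ≈ -0.00073082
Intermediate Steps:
K(T, m) = -18 - 3*m (K(T, m) = (6 + m)*(-3) = -18 - 3*m)
x = 1040690/1644081 (x = -2081380/(-3288162) = -2081380*(-1/3288162) = 1040690/1644081 ≈ 0.63299)
p(z) = -1376 + z
1/(p(76/(-247) - 801/K(-21, 25)) - x) = 1/((-1376 + (76/(-247) - 801/(-18 - 3*25))) - 1*1040690/1644081) = 1/((-1376 + (76*(-1/247) - 801/(-18 - 75))) - 1040690/1644081) = 1/((-1376 + (-4/13 - 801/(-93))) - 1040690/1644081) = 1/((-1376 + (-4/13 - 801*(-1/93))) - 1040690/1644081) = 1/((-1376 + (-4/13 + 267/31)) - 1040690/1644081) = 1/((-1376 + 3347/403) - 1040690/1644081) = 1/(-551181/403 - 1040690/1644081) = 1/(-906605607731/662564643) = -662564643/906605607731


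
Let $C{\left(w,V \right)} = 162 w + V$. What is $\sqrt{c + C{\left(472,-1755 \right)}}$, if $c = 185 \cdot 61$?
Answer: $\sqrt{85994} \approx 293.25$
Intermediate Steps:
$C{\left(w,V \right)} = V + 162 w$
$c = 11285$
$\sqrt{c + C{\left(472,-1755 \right)}} = \sqrt{11285 + \left(-1755 + 162 \cdot 472\right)} = \sqrt{11285 + \left(-1755 + 76464\right)} = \sqrt{11285 + 74709} = \sqrt{85994}$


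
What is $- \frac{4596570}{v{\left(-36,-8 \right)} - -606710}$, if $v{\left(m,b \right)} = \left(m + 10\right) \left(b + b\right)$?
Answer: $- \frac{2298285}{303563} \approx -7.571$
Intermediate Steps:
$v{\left(m,b \right)} = 2 b \left(10 + m\right)$ ($v{\left(m,b \right)} = \left(10 + m\right) 2 b = 2 b \left(10 + m\right)$)
$- \frac{4596570}{v{\left(-36,-8 \right)} - -606710} = - \frac{4596570}{2 \left(-8\right) \left(10 - 36\right) - -606710} = - \frac{4596570}{2 \left(-8\right) \left(-26\right) + 606710} = - \frac{4596570}{416 + 606710} = - \frac{4596570}{607126} = \left(-4596570\right) \frac{1}{607126} = - \frac{2298285}{303563}$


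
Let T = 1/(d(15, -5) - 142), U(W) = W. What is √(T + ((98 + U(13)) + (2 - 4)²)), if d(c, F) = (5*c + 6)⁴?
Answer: √213095915857419294/43046579 ≈ 10.724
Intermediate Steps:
d(c, F) = (6 + 5*c)⁴
T = 1/43046579 (T = 1/((6 + 5*15)⁴ - 142) = 1/((6 + 75)⁴ - 142) = 1/(81⁴ - 142) = 1/(43046721 - 142) = 1/43046579 ≈ 2.3231e-8)
√(T + ((98 + U(13)) + (2 - 4)²)) = √(1/43046579 + ((98 + 13) + (2 - 4)²)) = √(1/43046579 + (111 + (-2)²)) = √(1/43046579 + (111 + 4)) = √(1/43046579 + 115) = √(4950356586/43046579) = √213095915857419294/43046579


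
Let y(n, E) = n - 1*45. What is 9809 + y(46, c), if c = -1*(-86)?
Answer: 9810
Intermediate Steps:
c = 86
y(n, E) = -45 + n (y(n, E) = n - 45 = -45 + n)
9809 + y(46, c) = 9809 + (-45 + 46) = 9809 + 1 = 9810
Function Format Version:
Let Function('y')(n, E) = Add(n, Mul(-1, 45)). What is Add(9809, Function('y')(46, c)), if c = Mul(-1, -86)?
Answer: 9810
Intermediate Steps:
c = 86
Function('y')(n, E) = Add(-45, n) (Function('y')(n, E) = Add(n, -45) = Add(-45, n))
Add(9809, Function('y')(46, c)) = Add(9809, Add(-45, 46)) = Add(9809, 1) = 9810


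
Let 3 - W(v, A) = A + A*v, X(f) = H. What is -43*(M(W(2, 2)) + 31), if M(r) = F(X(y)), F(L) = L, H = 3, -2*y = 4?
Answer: -1462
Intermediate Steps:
y = -2 (y = -1/2*4 = -2)
X(f) = 3
W(v, A) = 3 - A - A*v (W(v, A) = 3 - (A + A*v) = 3 + (-A - A*v) = 3 - A - A*v)
M(r) = 3
-43*(M(W(2, 2)) + 31) = -43*(3 + 31) = -43*34 = -1462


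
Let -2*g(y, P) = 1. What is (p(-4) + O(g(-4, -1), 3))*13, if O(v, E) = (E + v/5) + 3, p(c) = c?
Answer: 247/10 ≈ 24.700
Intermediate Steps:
g(y, P) = -½ (g(y, P) = -½*1 = -½)
O(v, E) = 3 + E + v/5 (O(v, E) = (E + v*(⅕)) + 3 = (E + v/5) + 3 = 3 + E + v/5)
(p(-4) + O(g(-4, -1), 3))*13 = (-4 + (3 + 3 + (⅕)*(-½)))*13 = (-4 + (3 + 3 - ⅒))*13 = (-4 + 59/10)*13 = (19/10)*13 = 247/10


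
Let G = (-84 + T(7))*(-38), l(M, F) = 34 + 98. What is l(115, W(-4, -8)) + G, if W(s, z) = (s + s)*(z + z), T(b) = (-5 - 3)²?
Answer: 892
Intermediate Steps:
T(b) = 64 (T(b) = (-8)² = 64)
W(s, z) = 4*s*z (W(s, z) = (2*s)*(2*z) = 4*s*z)
l(M, F) = 132
G = 760 (G = (-84 + 64)*(-38) = -20*(-38) = 760)
l(115, W(-4, -8)) + G = 132 + 760 = 892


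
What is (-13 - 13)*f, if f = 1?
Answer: -26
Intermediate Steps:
(-13 - 13)*f = (-13 - 13)*1 = -26*1 = -26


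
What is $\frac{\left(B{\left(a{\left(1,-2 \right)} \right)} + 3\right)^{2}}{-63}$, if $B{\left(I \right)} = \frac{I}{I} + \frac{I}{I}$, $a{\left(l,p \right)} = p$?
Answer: $- \frac{25}{63} \approx -0.39683$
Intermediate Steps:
$B{\left(I \right)} = 2$ ($B{\left(I \right)} = 1 + 1 = 2$)
$\frac{\left(B{\left(a{\left(1,-2 \right)} \right)} + 3\right)^{2}}{-63} = \frac{\left(2 + 3\right)^{2}}{-63} = - \frac{5^{2}}{63} = \left(- \frac{1}{63}\right) 25 = - \frac{25}{63}$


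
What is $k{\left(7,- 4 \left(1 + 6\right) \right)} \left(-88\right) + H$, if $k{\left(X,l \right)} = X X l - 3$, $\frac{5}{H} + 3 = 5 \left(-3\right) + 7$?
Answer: $\frac{1330995}{11} \approx 1.21 \cdot 10^{5}$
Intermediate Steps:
$H = - \frac{5}{11}$ ($H = \frac{5}{-3 + \left(5 \left(-3\right) + 7\right)} = \frac{5}{-3 + \left(-15 + 7\right)} = \frac{5}{-3 - 8} = \frac{5}{-11} = 5 \left(- \frac{1}{11}\right) = - \frac{5}{11} \approx -0.45455$)
$k{\left(X,l \right)} = -3 + l X^{2}$ ($k{\left(X,l \right)} = X^{2} l - 3 = l X^{2} - 3 = -3 + l X^{2}$)
$k{\left(7,- 4 \left(1 + 6\right) \right)} \left(-88\right) + H = \left(-3 + - 4 \left(1 + 6\right) 7^{2}\right) \left(-88\right) - \frac{5}{11} = \left(-3 + \left(-4\right) 7 \cdot 49\right) \left(-88\right) - \frac{5}{11} = \left(-3 - 1372\right) \left(-88\right) - \frac{5}{11} = \left(-1375\right) \left(-88\right) - \frac{5}{11} = 121000 - \frac{5}{11} = \frac{1330995}{11}$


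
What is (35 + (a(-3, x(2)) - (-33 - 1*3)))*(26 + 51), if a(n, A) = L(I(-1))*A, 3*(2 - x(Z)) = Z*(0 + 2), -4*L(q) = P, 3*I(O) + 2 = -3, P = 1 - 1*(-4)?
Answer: 32417/6 ≈ 5402.8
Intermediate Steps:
P = 5 (P = 1 + 4 = 5)
I(O) = -5/3 (I(O) = -⅔ + (⅓)*(-3) = -⅔ - 1 = -5/3)
L(q) = -5/4 (L(q) = -¼*5 = -5/4)
x(Z) = 2 - 2*Z/3 (x(Z) = 2 - Z*(0 + 2)/3 = 2 - Z*2/3 = 2 - 2*Z/3)
a(n, A) = -5*A/4
(35 + (a(-3, x(2)) - (-33 - 1*3)))*(26 + 51) = (35 + (-5*(2 - ⅔*2)/4 - (-33 - 1*3)))*(26 + 51) = (35 + (-5*(2 - 4/3)/4 - (-33 - 3)))*77 = (35 + (-5/4*⅔ - 1*(-36)))*77 = (35 + (-⅚ + 36))*77 = (35 + 211/6)*77 = (421/6)*77 = 32417/6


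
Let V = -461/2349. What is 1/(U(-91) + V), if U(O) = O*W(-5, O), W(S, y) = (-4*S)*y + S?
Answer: 2349/390109714 ≈ 6.0214e-6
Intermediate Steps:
W(S, y) = S - 4*S*y (W(S, y) = -4*S*y + S = S - 4*S*y)
U(O) = O*(-5 + 20*O) (U(O) = O*(-5*(1 - 4*O)) = O*(-5 + 20*O))
V = -461/2349 (V = -461*1/2349 = -461/2349 ≈ -0.19625)
1/(U(-91) + V) = 1/(5*(-91)*(-1 + 4*(-91)) - 461/2349) = 1/(5*(-91)*(-1 - 364) - 461/2349) = 1/(5*(-91)*(-365) - 461/2349) = 1/(166075 - 461/2349) = 1/(390109714/2349) = 2349/390109714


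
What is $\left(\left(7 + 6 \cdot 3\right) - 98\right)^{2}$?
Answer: $5329$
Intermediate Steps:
$\left(\left(7 + 6 \cdot 3\right) - 98\right)^{2} = \left(\left(7 + 18\right) - 98\right)^{2} = \left(25 - 98\right)^{2} = \left(-73\right)^{2} = 5329$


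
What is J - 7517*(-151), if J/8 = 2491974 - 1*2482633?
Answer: 1209795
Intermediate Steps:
J = 74728 (J = 8*(2491974 - 1*2482633) = 8*(2491974 - 2482633) = 8*9341 = 74728)
J - 7517*(-151) = 74728 - 7517*(-151) = 74728 - 1*(-1135067) = 74728 + 1135067 = 1209795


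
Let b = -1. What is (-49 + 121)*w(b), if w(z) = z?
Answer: -72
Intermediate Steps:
(-49 + 121)*w(b) = (-49 + 121)*(-1) = 72*(-1) = -72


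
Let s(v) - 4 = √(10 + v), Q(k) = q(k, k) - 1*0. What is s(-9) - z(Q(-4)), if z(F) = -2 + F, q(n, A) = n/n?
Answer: 6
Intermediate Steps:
q(n, A) = 1
Q(k) = 1 (Q(k) = 1 - 1*0 = 1 + 0 = 1)
s(v) = 4 + √(10 + v)
s(-9) - z(Q(-4)) = (4 + √(10 - 9)) - (-2 + 1) = (4 + √1) - 1*(-1) = (4 + 1) + 1 = 5 + 1 = 6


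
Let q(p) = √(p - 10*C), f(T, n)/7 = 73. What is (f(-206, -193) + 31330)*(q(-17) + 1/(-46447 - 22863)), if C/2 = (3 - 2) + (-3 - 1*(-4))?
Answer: -31841/69310 + 31841*I*√57 ≈ -0.4594 + 2.4039e+5*I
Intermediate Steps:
f(T, n) = 511 (f(T, n) = 7*73 = 511)
C = 4 (C = 2*((3 - 2) + (-3 - 1*(-4))) = 2*(1 + (-3 + 4)) = 2*(1 + 1) = 2*2 = 4)
q(p) = √(-40 + p) (q(p) = √(p - 10*4) = √(p - 40) = √(-40 + p))
(f(-206, -193) + 31330)*(q(-17) + 1/(-46447 - 22863)) = (511 + 31330)*(√(-40 - 17) + 1/(-46447 - 22863)) = 31841*(√(-57) + 1/(-69310)) = 31841*(I*√57 - 1/69310) = 31841*(-1/69310 + I*√57) = -31841/69310 + 31841*I*√57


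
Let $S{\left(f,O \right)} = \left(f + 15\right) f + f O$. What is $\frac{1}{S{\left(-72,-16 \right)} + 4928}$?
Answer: $\frac{1}{10184} \approx 9.8193 \cdot 10^{-5}$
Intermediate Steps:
$S{\left(f,O \right)} = O f + f \left(15 + f\right)$ ($S{\left(f,O \right)} = \left(15 + f\right) f + O f = f \left(15 + f\right) + O f = O f + f \left(15 + f\right)$)
$\frac{1}{S{\left(-72,-16 \right)} + 4928} = \frac{1}{- 72 \left(15 - 16 - 72\right) + 4928} = \frac{1}{\left(-72\right) \left(-73\right) + 4928} = \frac{1}{5256 + 4928} = \frac{1}{10184}$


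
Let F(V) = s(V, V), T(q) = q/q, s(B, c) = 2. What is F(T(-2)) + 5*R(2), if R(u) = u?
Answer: 12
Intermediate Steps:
T(q) = 1
F(V) = 2
F(T(-2)) + 5*R(2) = 2 + 5*2 = 2 + 10 = 12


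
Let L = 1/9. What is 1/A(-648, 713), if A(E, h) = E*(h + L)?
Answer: -1/462096 ≈ -2.1641e-6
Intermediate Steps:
L = 1/9 (L = 1*(1/9) = 1/9 ≈ 0.11111)
A(E, h) = E*(1/9 + h) (A(E, h) = E*(h + 1/9) = E*(1/9 + h))
1/A(-648, 713) = 1/(-648*(1/9 + 713)) = 1/(-648*6418/9) = 1/(-462096) = -1/462096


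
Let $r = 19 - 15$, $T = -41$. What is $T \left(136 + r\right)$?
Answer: $-5740$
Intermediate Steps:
$r = 4$ ($r = 19 - 15 = 4$)
$T \left(136 + r\right) = - 41 \left(136 + 4\right) = \left(-41\right) 140 = -5740$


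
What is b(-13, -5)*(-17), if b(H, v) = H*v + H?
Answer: -884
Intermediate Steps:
b(H, v) = H + H*v
b(-13, -5)*(-17) = -13*(1 - 5)*(-17) = -13*(-4)*(-17) = 52*(-17) = -884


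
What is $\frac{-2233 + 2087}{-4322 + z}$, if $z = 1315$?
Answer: $\frac{146}{3007} \approx 0.048553$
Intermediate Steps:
$\frac{-2233 + 2087}{-4322 + z} = \frac{-2233 + 2087}{-4322 + 1315} = - \frac{146}{-3007} = \left(-146\right) \left(- \frac{1}{3007}\right) = \frac{146}{3007}$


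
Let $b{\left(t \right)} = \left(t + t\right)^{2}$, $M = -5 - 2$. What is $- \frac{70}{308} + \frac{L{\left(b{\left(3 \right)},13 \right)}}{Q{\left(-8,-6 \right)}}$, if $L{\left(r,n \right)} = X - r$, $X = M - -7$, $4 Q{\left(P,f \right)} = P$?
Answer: $\frac{391}{22} \approx 17.773$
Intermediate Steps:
$M = -7$
$Q{\left(P,f \right)} = \frac{P}{4}$
$b{\left(t \right)} = 4 t^{2}$ ($b{\left(t \right)} = \left(2 t\right)^{2} = 4 t^{2}$)
$X = 0$ ($X = -7 - -7 = -7 + 7 = 0$)
$L{\left(r,n \right)} = - r$ ($L{\left(r,n \right)} = 0 - r = - r$)
$- \frac{70}{308} + \frac{L{\left(b{\left(3 \right)},13 \right)}}{Q{\left(-8,-6 \right)}} = - \frac{70}{308} + \frac{\left(-1\right) 4 \cdot 3^{2}}{\frac{1}{4} \left(-8\right)} = \left(-70\right) \frac{1}{308} + \frac{\left(-1\right) 4 \cdot 9}{-2} = - \frac{5}{22} + \left(-1\right) 36 \left(- \frac{1}{2}\right) = - \frac{5}{22} - -18 = - \frac{5}{22} + 18 = \frac{391}{22}$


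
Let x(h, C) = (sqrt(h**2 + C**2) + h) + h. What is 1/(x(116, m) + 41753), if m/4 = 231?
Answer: 41985/1761872993 - 4*sqrt(54202)/1761872993 ≈ 2.3301e-5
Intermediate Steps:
m = 924 (m = 4*231 = 924)
x(h, C) = sqrt(C**2 + h**2) + 2*h (x(h, C) = (sqrt(C**2 + h**2) + h) + h = (h + sqrt(C**2 + h**2)) + h = sqrt(C**2 + h**2) + 2*h)
1/(x(116, m) + 41753) = 1/((sqrt(924**2 + 116**2) + 2*116) + 41753) = 1/((sqrt(853776 + 13456) + 232) + 41753) = 1/((sqrt(867232) + 232) + 41753) = 1/((4*sqrt(54202) + 232) + 41753) = 1/((232 + 4*sqrt(54202)) + 41753) = 1/(41985 + 4*sqrt(54202))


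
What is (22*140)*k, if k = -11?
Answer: -33880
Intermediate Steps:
(22*140)*k = (22*140)*(-11) = 3080*(-11) = -33880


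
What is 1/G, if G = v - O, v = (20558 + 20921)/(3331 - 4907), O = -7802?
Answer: 1576/12254473 ≈ 0.00012861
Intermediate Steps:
v = -41479/1576 (v = 41479/(-1576) = 41479*(-1/1576) = -41479/1576 ≈ -26.319)
G = 12254473/1576 (G = -41479/1576 - 1*(-7802) = -41479/1576 + 7802 = 12254473/1576 ≈ 7775.7)
1/G = 1/(12254473/1576) = 1576/12254473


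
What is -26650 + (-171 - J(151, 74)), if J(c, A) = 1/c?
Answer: -4049972/151 ≈ -26821.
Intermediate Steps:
-26650 + (-171 - J(151, 74)) = -26650 + (-171 - 1/151) = -26650 - 25822/151 = -4049972/151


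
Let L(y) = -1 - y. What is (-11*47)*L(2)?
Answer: 1551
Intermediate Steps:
(-11*47)*L(2) = (-11*47)*(-1 - 1*2) = -517*(-1 - 2) = -517*(-3) = 1551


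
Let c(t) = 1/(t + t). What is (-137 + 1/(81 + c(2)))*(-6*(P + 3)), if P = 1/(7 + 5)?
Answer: 1647277/650 ≈ 2534.3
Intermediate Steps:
c(t) = 1/(2*t)
P = 1/12 ≈ 0.083333
(-137 + 1/(81 + c(2)))*(-6*(P + 3)) = (-137 + 1/(81 + (1/2)/2))*(-6*(1/12 + 3)) = (-137 + 1/(81 + (1/2)*(1/2)))*(-6*37/12) = (-137 + 1/(81 + 1/4))*(-37/2) = (-137 + 1/(325/4))*(-37/2) = (-137 + 4/325)*(-37/2) = -44521/325*(-37/2) = 1647277/650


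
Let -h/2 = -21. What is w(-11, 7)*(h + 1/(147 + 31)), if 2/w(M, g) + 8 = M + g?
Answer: -7477/1068 ≈ -7.0009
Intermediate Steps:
h = 42 (h = -2*(-21) = 42)
w(M, g) = 2/(-8 + M + g) (w(M, g) = 2/(-8 + (M + g)) = 2/(-8 + M + g))
w(-11, 7)*(h + 1/(147 + 31)) = (2/(-8 - 11 + 7))*(42 + 1/(147 + 31)) = (2/(-12))*(42 + 1/178) = (2*(-1/12))*(42 + 1/178) = -⅙*7477/178 = -7477/1068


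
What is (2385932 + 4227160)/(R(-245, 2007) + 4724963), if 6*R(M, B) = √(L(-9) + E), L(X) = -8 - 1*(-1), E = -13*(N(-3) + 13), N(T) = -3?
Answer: 1124878140561456/803709912649421 - 39678552*I*√137/803709912649421 ≈ 1.3996 - 5.7785e-7*I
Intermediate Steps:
E = -130 (E = -13*(-3 + 13) = -13*10 = -130)
L(X) = -7 (L(X) = -8 + 1 = -7)
R(M, B) = I*√137/6 (R(M, B) = √(-7 - 130)/6 = √(-137)/6 = (I*√137)/6 = I*√137/6)
(2385932 + 4227160)/(R(-245, 2007) + 4724963) = (2385932 + 4227160)/(I*√137/6 + 4724963) = 6613092/(4724963 + I*√137/6)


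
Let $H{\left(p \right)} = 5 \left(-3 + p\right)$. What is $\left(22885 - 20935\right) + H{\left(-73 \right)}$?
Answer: $1570$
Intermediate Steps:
$H{\left(p \right)} = -15 + 5 p$
$\left(22885 - 20935\right) + H{\left(-73 \right)} = \left(22885 - 20935\right) + \left(-15 + 5 \left(-73\right)\right) = \left(22885 - 20935\right) - 380 = 1950 - 380 = 1570$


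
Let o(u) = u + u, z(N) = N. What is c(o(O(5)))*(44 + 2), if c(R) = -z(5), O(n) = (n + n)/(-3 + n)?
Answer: -230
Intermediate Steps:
O(n) = 2*n/(-3 + n) (O(n) = (2*n)/(-3 + n) = 2*n/(-3 + n))
o(u) = 2*u
c(R) = -5 (c(R) = -1*5 = -5)
c(o(O(5)))*(44 + 2) = -5*(44 + 2) = -5*46 = -230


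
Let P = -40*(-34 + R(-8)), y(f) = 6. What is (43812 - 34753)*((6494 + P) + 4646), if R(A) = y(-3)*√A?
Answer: 113237500 - 4348320*I*√2 ≈ 1.1324e+8 - 6.1495e+6*I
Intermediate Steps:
R(A) = 6*√A
P = 1360 - 480*I*√2 (P = -40*(-34 + 6*√(-8)) = -40*(-34 + 6*(2*I*√2)) = -40*(-34 + 12*I*√2) = 1360 - 480*I*√2 ≈ 1360.0 - 678.82*I)
(43812 - 34753)*((6494 + P) + 4646) = (43812 - 34753)*((6494 + (1360 - 480*I*√2)) + 4646) = 9059*((7854 - 480*I*√2) + 4646) = 9059*(12500 - 480*I*√2) = 113237500 - 4348320*I*√2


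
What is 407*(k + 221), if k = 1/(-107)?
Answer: 9623922/107 ≈ 89943.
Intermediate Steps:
k = -1/107 ≈ -0.0093458
407*(k + 221) = 407*(-1/107 + 221) = 407*(23646/107) = 9623922/107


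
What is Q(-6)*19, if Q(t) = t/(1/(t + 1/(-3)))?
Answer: 722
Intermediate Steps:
Q(t) = t*(-⅓ + t) (Q(t) = t/(1/(t - ⅓)) = t/(1/(-⅓ + t)) = t*(-⅓ + t))
Q(-6)*19 = -6*(-⅓ - 6)*19 = -6*(-19/3)*19 = 38*19 = 722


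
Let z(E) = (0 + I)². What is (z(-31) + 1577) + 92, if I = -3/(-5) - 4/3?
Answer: 375646/225 ≈ 1669.5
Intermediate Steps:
I = -11/15 (I = -3*(-⅕) - 4*⅓ = ⅗ - 4/3 = -11/15 ≈ -0.73333)
z(E) = 121/225 (z(E) = (0 - 11/15)² = (-11/15)² = 121/225)
(z(-31) + 1577) + 92 = (121/225 + 1577) + 92 = 354946/225 + 92 = 375646/225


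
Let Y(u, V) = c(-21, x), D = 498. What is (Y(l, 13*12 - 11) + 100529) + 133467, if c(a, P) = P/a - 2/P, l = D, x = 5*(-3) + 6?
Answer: 14741789/63 ≈ 2.3400e+5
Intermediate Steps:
x = -9 (x = -15 + 6 = -9)
l = 498
c(a, P) = -2/P + P/a
Y(u, V) = 41/63 (Y(u, V) = -2/(-9) - 9/(-21) = -2*(-⅑) - 9*(-1/21) = 2/9 + 3/7 = 41/63)
(Y(l, 13*12 - 11) + 100529) + 133467 = (41/63 + 100529) + 133467 = 6333368/63 + 133467 = 14741789/63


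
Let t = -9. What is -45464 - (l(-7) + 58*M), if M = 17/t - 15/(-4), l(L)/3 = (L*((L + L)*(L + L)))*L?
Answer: -1338911/18 ≈ -74384.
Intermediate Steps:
l(L) = 12*L**4 (l(L) = 3*((L*((L + L)*(L + L)))*L) = 3*((L*((2*L)*(2*L)))*L) = 3*((L*(4*L**2))*L) = 3*((4*L**3)*L) = 3*(4*L**4) = 12*L**4)
M = 67/36 (M = 17/(-9) - 15/(-4) = 17*(-1/9) - 15*(-1/4) = -17/9 + 15/4 = 67/36 ≈ 1.8611)
-45464 - (l(-7) + 58*M) = -45464 - (12*(-7)**4 + 58*(67/36)) = -45464 - (12*2401 + 1943/18) = -45464 - (28812 + 1943/18) = -45464 - 1*520559/18 = -45464 - 520559/18 = -1338911/18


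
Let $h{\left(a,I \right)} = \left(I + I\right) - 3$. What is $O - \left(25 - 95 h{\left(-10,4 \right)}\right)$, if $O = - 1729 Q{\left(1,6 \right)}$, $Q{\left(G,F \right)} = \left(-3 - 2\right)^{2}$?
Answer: $-42775$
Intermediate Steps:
$h{\left(a,I \right)} = -3 + 2 I$ ($h{\left(a,I \right)} = 2 I - 3 = -3 + 2 I$)
$Q{\left(G,F \right)} = 25$ ($Q{\left(G,F \right)} = \left(-5\right)^{2} = 25$)
$O = -43225$ ($O = \left(-1729\right) 25 = -43225$)
$O - \left(25 - 95 h{\left(-10,4 \right)}\right) = -43225 - \left(25 - 95 \left(-3 + 2 \cdot 4\right)\right) = -43225 - \left(25 - 95 \left(-3 + 8\right)\right) = -43225 - \left(25 - 475\right) = -43225 - -450 = -43225 + 450 = -42775$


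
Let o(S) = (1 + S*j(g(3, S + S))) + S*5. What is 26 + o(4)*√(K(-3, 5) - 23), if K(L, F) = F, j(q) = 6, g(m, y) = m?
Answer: 26 + 135*I*√2 ≈ 26.0 + 190.92*I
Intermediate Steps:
o(S) = 1 + 11*S (o(S) = (1 + S*6) + S*5 = (1 + 6*S) + 5*S = 1 + 11*S)
26 + o(4)*√(K(-3, 5) - 23) = 26 + (1 + 11*4)*√(5 - 23) = 26 + (1 + 44)*√(-18) = 26 + 45*(3*I*√2) = 26 + 135*I*√2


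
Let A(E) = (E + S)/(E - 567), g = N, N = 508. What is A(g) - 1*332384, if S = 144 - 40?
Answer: -19611268/59 ≈ -3.3239e+5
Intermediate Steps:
g = 508
S = 104
A(E) = (104 + E)/(-567 + E) (A(E) = (E + 104)/(E - 567) = (104 + E)/(-567 + E))
A(g) - 1*332384 = (104 + 508)/(-567 + 508) - 1*332384 = 612/(-59) - 332384 = -1/59*612 - 332384 = -612/59 - 332384 = -19611268/59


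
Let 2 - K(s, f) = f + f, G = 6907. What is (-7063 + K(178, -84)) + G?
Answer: 14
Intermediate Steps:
K(s, f) = 2 - 2*f (K(s, f) = 2 - (f + f) = 2 - 2*f)
(-7063 + K(178, -84)) + G = (-7063 + (2 - 2*(-84))) + 6907 = (-7063 + (2 + 168)) + 6907 = (-7063 + 170) + 6907 = -6893 + 6907 = 14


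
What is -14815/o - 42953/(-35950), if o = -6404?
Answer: 403835131/115111900 ≈ 3.5082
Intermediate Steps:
-14815/o - 42953/(-35950) = -14815/(-6404) - 42953/(-35950) = -14815*(-1/6404) - 42953*(-1/35950) = 14815/6404 + 42953/35950 = 403835131/115111900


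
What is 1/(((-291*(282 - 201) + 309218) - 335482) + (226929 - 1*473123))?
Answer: -1/296029 ≈ -3.3780e-6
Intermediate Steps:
1/(((-291*(282 - 201) + 309218) - 335482) + (226929 - 1*473123)) = 1/(((-291*81 + 309218) - 335482) + (226929 - 473123)) = 1/(((-23571 + 309218) - 335482) - 246194) = 1/((285647 - 335482) - 246194) = 1/(-49835 - 246194) = 1/(-296029) = -1/296029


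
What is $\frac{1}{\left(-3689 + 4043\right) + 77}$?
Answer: $\frac{1}{431} \approx 0.0023202$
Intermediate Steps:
$\frac{1}{\left(-3689 + 4043\right) + 77} = \frac{1}{354 + 77} = \frac{1}{431}$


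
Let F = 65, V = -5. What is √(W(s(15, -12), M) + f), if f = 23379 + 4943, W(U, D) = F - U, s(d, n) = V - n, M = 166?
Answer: 2*√7095 ≈ 168.46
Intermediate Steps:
s(d, n) = -5 - n
W(U, D) = 65 - U
f = 28322
√(W(s(15, -12), M) + f) = √((65 - (-5 - 1*(-12))) + 28322) = √((65 - (-5 + 12)) + 28322) = √((65 - 1*7) + 28322) = √((65 - 7) + 28322) = √(58 + 28322) = √28380 = 2*√7095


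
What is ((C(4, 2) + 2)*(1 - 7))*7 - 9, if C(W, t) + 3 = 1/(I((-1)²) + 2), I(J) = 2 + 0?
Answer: 45/2 ≈ 22.500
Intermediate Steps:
I(J) = 2
C(W, t) = -11/4 (C(W, t) = -3 + 1/(2 + 2) = -3 + 1/4 = -3 + ¼ = -11/4)
((C(4, 2) + 2)*(1 - 7))*7 - 9 = ((-11/4 + 2)*(1 - 7))*7 - 9 = -¾*(-6)*7 - 9 = (9/2)*7 - 9 = 63/2 - 9 = 45/2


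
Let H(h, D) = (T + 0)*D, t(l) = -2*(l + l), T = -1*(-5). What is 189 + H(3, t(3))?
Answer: 129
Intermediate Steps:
T = 5
t(l) = -4*l
H(h, D) = 5*D (H(h, D) = (5 + 0)*D = 5*D)
189 + H(3, t(3)) = 189 + 5*(-4*3) = 189 + 5*(-12) = 189 - 60 = 129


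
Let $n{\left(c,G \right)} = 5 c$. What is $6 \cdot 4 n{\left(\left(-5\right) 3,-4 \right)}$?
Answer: $-1800$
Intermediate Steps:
$6 \cdot 4 n{\left(\left(-5\right) 3,-4 \right)} = 6 \cdot 4 \cdot 5 \left(\left(-5\right) 3\right) = 24 \cdot 5 \left(-15\right) = 24 \left(-75\right) = -1800$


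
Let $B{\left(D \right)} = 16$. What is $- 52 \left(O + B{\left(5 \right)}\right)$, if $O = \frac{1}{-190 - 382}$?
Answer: $- \frac{9151}{11} \approx -831.91$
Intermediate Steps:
$O = - \frac{1}{572}$ ($O = \frac{1}{-572} = - \frac{1}{572} \approx -0.0017483$)
$- 52 \left(O + B{\left(5 \right)}\right) = - 52 \left(- \frac{1}{572} + 16\right) = \left(-52\right) \frac{9151}{572} = - \frac{9151}{11}$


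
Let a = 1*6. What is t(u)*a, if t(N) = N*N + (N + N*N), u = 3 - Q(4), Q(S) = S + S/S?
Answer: 36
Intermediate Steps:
Q(S) = 1 + S (Q(S) = S + 1 = 1 + S)
u = -2 (u = 3 - (1 + 4) = 3 - 1*5 = 3 - 5 = -2)
t(N) = N + 2*N**2 (t(N) = N**2 + (N + N**2) = N + 2*N**2)
a = 6
t(u)*a = -2*(1 + 2*(-2))*6 = -2*(1 - 4)*6 = -2*(-3)*6 = 6*6 = 36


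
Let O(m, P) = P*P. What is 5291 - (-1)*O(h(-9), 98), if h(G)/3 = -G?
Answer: 14895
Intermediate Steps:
h(G) = -3*G (h(G) = 3*(-G) = -3*G)
O(m, P) = P²
5291 - (-1)*O(h(-9), 98) = 5291 - (-1)*98² = 5291 - (-1)*9604 = 5291 - 1*(-9604) = 5291 + 9604 = 14895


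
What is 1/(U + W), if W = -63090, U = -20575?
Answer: -1/83665 ≈ -1.1952e-5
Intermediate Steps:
1/(U + W) = 1/(-20575 - 63090) = 1/(-83665) = -1/83665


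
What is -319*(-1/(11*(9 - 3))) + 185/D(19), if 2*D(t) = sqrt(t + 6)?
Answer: 473/6 ≈ 78.833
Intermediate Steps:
D(t) = sqrt(6 + t)/2 (D(t) = sqrt(t + 6)/2 = sqrt(6 + t)/2)
-319*(-1/(11*(9 - 3))) + 185/D(19) = -319*(-1/(11*(9 - 3))) + 185/((sqrt(6 + 19)/2)) = -319/(6*(-11)) + 185/((sqrt(25)/2)) = -319/(-66) + 185/(((1/2)*5)) = -319*(-1/66) + 185/(5/2) = 29/6 + 185*(2/5) = 29/6 + 74 = 473/6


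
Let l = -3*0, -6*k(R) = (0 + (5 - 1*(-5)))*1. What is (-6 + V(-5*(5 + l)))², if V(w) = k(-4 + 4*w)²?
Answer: 841/81 ≈ 10.383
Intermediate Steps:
k(R) = -5/3 (k(R) = -(0 + (5 - 1*(-5)))/6 = -(0 + (5 + 5))/6 = -(0 + 10)/6 = -5/3)
l = 0
V(w) = 25/9 (V(w) = (-5/3)² = 25/9)
(-6 + V(-5*(5 + l)))² = (-6 + 25/9)² = (-29/9)² = 841/81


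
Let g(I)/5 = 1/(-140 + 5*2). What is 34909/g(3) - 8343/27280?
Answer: -24760263863/27280 ≈ -9.0763e+5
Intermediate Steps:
g(I) = -1/26 (g(I) = 5/(-140 + 5*2) = 5/(-140 + 10) = 5/(-130) = 5*(-1/130) = -1/26)
34909/g(3) - 8343/27280 = 34909/(-1/26) - 8343/27280 = 34909*(-26) - 8343*1/27280 = -907634 - 8343/27280 = -24760263863/27280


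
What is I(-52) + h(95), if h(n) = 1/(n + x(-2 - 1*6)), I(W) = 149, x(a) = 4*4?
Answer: 16540/111 ≈ 149.01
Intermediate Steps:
x(a) = 16
h(n) = 1/(16 + n) (h(n) = 1/(n + 16) = 1/(16 + n))
I(-52) + h(95) = 149 + 1/(16 + 95) = 149 + 1/111 = 16540/111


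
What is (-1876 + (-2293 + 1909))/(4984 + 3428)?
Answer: -565/2103 ≈ -0.26866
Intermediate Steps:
(-1876 + (-2293 + 1909))/(4984 + 3428) = (-1876 - 384)/8412 = -2260*1/8412 = -565/2103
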